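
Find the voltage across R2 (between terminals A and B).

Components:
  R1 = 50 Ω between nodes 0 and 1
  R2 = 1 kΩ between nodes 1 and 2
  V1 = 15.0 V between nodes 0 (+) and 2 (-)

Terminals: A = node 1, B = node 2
R1 and R2 are in series across V1 (node 0 → node 1 → node 2), and the output A–B is taken across R2, so this is a voltage divider.
Series current: I = V1/(R1 + R2) = 15/(50 + 1000) = 15/1050 = 0.01429 A
V_R2 = I × R2 = V1 × R2/(R1 + R2) = 15 × 1000/1050 = 14.29 V

Final answer: 14.29 V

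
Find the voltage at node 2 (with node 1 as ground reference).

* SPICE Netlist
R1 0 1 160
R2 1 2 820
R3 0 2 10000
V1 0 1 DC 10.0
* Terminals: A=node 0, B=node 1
Nodal analysis, taking node 1 as the 0 V reference.
Source V1 fixes V_0 = 10 V.
KCL at each unknown node (sum of currents leaving = 0; resistances in Ω):
  Node 2: (V_2 - 0)/820 + (V_2 - 10)/10000 = 0
Collecting terms: 0.00132 × V_2 = 0.001  =>  V_2 = 0.7579 V
The requested potential is V_2 = 0.7579 V.

Final answer: V_2 = 0.7579 V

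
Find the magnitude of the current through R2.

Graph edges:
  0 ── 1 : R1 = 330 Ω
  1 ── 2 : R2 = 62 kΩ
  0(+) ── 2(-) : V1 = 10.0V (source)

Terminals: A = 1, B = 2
Nodal analysis, taking node 2 as the 0 V reference.
Source V1 fixes V_0 = 10 V.
KCL at each unknown node (sum of currents leaving = 0; resistances in Ω):
  Node 1: (V_1 - 10)/330 + (V_1 - 0)/62000 = 0
Collecting terms: 0.003046 × V_1 = 0.0303  =>  V_1 = 9.947 V
I_R2 = (V_1 - V_2)/R2 = (9.947 - 0)/62000 = 0.0001604 A
|I_R2| = 0.0001604 A

Final answer: |I_R2| = 0.0001604 A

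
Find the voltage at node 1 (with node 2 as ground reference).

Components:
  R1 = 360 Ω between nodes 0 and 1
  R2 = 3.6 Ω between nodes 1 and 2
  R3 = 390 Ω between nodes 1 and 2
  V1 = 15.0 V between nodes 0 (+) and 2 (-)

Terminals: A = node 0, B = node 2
Nodal analysis, taking node 2 as the 0 V reference.
Source V1 fixes V_0 = 15 V.
KCL at each unknown node (sum of currents leaving = 0; resistances in Ω):
  Node 1: (V_1 - 15)/360 + (V_1 - 0)/3.6 + (V_1 - 0)/390 = 0
Collecting terms: 0.2831 × V_1 = 0.04167  =>  V_1 = 0.1472 V
The requested potential is V_1 = 0.1472 V.

Final answer: V_1 = 0.1472 V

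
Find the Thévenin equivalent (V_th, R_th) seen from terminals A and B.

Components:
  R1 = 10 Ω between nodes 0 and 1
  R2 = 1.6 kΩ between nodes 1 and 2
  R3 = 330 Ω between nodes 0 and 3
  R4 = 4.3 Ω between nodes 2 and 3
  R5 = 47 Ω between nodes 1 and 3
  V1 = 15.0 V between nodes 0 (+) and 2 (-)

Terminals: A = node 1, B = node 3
Step 1 — V_th is the open-circuit voltage V_A - V_B (nothing connected across the terminals).
Nodal analysis, taking node 2 as the 0 V reference.
Source V1 fixes V_0 = 15 V.
KCL at each unknown node (sum of currents leaving = 0; resistances in Ω):
  Node 1: (V_1 - 15)/10 + (V_1 - 0)/1600 + (V_1 - V_3)/47 = 0
  Node 3: (V_3 - 15)/330 + (V_3 - 0)/4.3 + (V_3 - V_1)/47 = 0
Collecting terms (coefficients in siemens):
  0.1219·V_1 - 0.02128·V_3 = 1.5
  0.2569·V_3 - 0.02128·V_1 = 0.04545
Determinant D = (0.1219)(0.2569) - (-0.02128)(-0.02128) = 0.03086
V_1 = [(1.5)(0.2569) - (-0.02128)(0.04545)]/D = 12.52 V
V_3 = [(0.1219)(0.04545) - (1.5)(-0.02128)]/D = 1.214 V
V_th = V_1 - V_3 = 12.52 - 1.214 = 11.3 V
Step 2 — R_th: zero the source — replace V1 by a short circuit (node 2 merges into node 0) — and find the resistance seen between A (node 1) and B (node 3).
Reduce the network between node 1 (A) and node 3 (B) by series/parallel combination:
  Rp1 = R1 ‖ R2 (parallel, both between nodes 0 and 1) = 1/(1/10 + 1/1600) = 9.938 Ω
  Rp2 = R3 ‖ R4 (parallel, both between nodes 0 and 3) = 1/(1/330 + 1/4.3) = 4.245 Ω
  Rs1 = Rp1 + Rp2 (series, joined only at node 0) = 9.938 + 4.245 = 14.18 Ω
  Rp3 = R5 ‖ Rs1 (parallel, both between nodes 1 and 3) = 1/(1/47 + 1/14.18) = 10.89 Ω
R_th = 10.89 Ω

Final answer: V_th = 11.3 V, R_th = 10.89 Ω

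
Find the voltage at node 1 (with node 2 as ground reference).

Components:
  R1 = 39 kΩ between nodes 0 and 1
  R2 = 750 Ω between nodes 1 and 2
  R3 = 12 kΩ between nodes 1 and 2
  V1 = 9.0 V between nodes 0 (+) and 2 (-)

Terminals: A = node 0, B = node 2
Nodal analysis, taking node 2 as the 0 V reference.
Source V1 fixes V_0 = 9 V.
KCL at each unknown node (sum of currents leaving = 0; resistances in Ω):
  Node 1: (V_1 - 9)/39000 + (V_1 - 0)/750 + (V_1 - 0)/12000 = 0
Collecting terms: 0.001442 × V_1 = 0.0002308  =>  V_1 = 0.16 V
The requested potential is V_1 = 0.16 V.

Final answer: V_1 = 0.16 V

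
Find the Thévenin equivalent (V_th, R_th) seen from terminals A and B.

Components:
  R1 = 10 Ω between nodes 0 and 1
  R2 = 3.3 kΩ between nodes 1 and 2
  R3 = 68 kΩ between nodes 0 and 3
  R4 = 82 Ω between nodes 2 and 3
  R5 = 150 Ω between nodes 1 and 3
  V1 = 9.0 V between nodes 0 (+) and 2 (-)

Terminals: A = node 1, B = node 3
Step 1 — V_th is the open-circuit voltage V_A - V_B (nothing connected across the terminals).
Nodal analysis, taking node 2 as the 0 V reference.
Source V1 fixes V_0 = 9 V.
KCL at each unknown node (sum of currents leaving = 0; resistances in Ω):
  Node 1: (V_1 - 9)/10 + (V_1 - 0)/3300 + (V_1 - V_3)/150 = 0
  Node 3: (V_3 - 9)/68000 + (V_3 - 0)/82 + (V_3 - V_1)/150 = 0
Collecting terms (coefficients in siemens):
  0.107·V_1 - 0.006667·V_3 = 0.9
  0.01888·V_3 - 0.006667·V_1 = 0.0001324
Determinant D = (0.107)(0.01888) - (-0.006667)(-0.006667) = 0.001975
V_1 = [(0.9)(0.01888) - (-0.006667)(0.0001324)]/D = 8.603 V
V_3 = [(0.107)(0.0001324) - (0.9)(-0.006667)]/D = 3.046 V
V_th = V_1 - V_3 = 8.603 - 3.046 = 5.558 V
Step 2 — R_th: zero the source — replace V1 by a short circuit (node 2 merges into node 0) — and find the resistance seen between A (node 1) and B (node 3).
Reduce the network between node 1 (A) and node 3 (B) by series/parallel combination:
  Rp1 = R1 ‖ R2 (parallel, both between nodes 0 and 1) = 1/(1/10 + 1/3300) = 9.97 Ω
  Rp2 = R3 ‖ R4 (parallel, both between nodes 0 and 3) = 1/(1/68000 + 1/82) = 81.9 Ω
  Rs1 = Rp1 + Rp2 (series, joined only at node 0) = 9.97 + 81.9 = 91.87 Ω
  Rp3 = R5 ‖ Rs1 (parallel, both between nodes 1 and 3) = 1/(1/150 + 1/91.87) = 56.98 Ω
R_th = 56.98 Ω

Final answer: V_th = 5.558 V, R_th = 56.98 Ω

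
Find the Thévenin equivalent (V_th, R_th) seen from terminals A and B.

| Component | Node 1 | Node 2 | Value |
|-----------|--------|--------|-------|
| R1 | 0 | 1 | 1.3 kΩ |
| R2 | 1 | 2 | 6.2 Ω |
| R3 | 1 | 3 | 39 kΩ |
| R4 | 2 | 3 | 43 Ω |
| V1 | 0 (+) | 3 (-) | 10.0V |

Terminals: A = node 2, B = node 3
Step 1 — V_th is the open-circuit voltage V_A - V_B (nothing connected across the terminals).
Nodal analysis, taking node 3 as the 0 V reference.
Source V1 fixes V_0 = 10 V.
KCL at each unknown node (sum of currents leaving = 0; resistances in Ω):
  Node 1: (V_1 - 10)/1300 + (V_1 - V_2)/6.2 + (V_1 - 0)/39000 = 0
  Node 2: (V_2 - V_1)/6.2 + (V_2 - 0)/43 = 0
Collecting terms (coefficients in siemens):
  0.1621·V_1 - 0.1613·V_2 = 0.007692
  0.1845·V_2 - 0.1613·V_1 = 0
Determinant D = (0.1621)(0.1845) - (-0.1613)(-0.1613) = 0.003898
V_1 = [(0.007692)(0.1845) - (-0.1613)(0)]/D = 0.3642 V
V_2 = [(0.1621)(0) - (0.007692)(-0.1613)]/D = 0.3183 V
V_th = V_2 - V_3 = 0.3183 - 0 = 0.3183 V
Step 2 — R_th: zero the source — replace V1 by a short circuit (node 3 merges into node 0) — and find the resistance seen between A (node 2) and B (node 0).
Reduce the network between node 2 (A) and node 0 (B) by series/parallel combination:
  Rp1 = R1 ‖ R3 (parallel, both between nodes 0 and 1) = 1/(1/1300 + 1/39000) = 1258 Ω
  Rs1 = R2 + Rp1 (series, joined only at node 1) = 6.2 + 1258 = 1264 Ω
  Rp2 = R4 ‖ Rs1 (parallel, both between nodes 0 and 2) = 1/(1/43 + 1/1264) = 41.59 Ω
R_th = 41.59 Ω

Final answer: V_th = 0.3183 V, R_th = 41.59 Ω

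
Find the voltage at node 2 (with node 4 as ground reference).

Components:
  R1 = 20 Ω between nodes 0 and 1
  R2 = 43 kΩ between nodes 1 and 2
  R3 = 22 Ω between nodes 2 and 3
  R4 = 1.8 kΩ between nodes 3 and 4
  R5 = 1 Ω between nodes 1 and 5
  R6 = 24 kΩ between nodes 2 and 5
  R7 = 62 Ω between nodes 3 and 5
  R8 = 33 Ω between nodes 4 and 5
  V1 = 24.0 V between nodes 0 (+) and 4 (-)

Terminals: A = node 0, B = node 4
Nodal analysis, taking node 4 as the 0 V reference.
Source V1 fixes V_0 = 24 V.
KCL at each unknown node (sum of currents leaving = 0; resistances in Ω):
  Node 1: (V_1 - 24)/20 + (V_1 - V_2)/43000 + (V_1 - V_5)/1 = 0
  Node 2: (V_2 - V_1)/43000 + (V_2 - V_3)/22 + (V_2 - V_5)/24000 = 0
  Node 3: (V_3 - V_2)/22 + (V_3 - 0)/1800 + (V_3 - V_5)/62 = 0
  Node 5: (V_5 - V_1)/1 + (V_5 - V_2)/24000 + (V_5 - V_3)/62 + (V_5 - 0)/33 = 0
Collecting terms (coefficients in siemens):
  1.05·V_1 - 0.00002326·V_2 - 1·V_5 = 1.2
  0.04552·V_2 - 0.00002326·V_1 - 0.04545·V_3 - 0.00004167·V_5 = 0
  0.06214·V_3 - 0.04545·V_2 - 0.01613·V_5 = 0
  1.046·V_5 - 1·V_1 - 0.00004167·V_2 - 0.01613·V_3 = 0
Solving these 4 simultaneous equations (Gaussian elimination) gives:
  V_1 = 15.02 V, V_2 = 14.08 V, V_3 = 14.08 V, V_5 = 14.57 V
The requested potential is V_2 = 14.08 V.

Final answer: V_2 = 14.08 V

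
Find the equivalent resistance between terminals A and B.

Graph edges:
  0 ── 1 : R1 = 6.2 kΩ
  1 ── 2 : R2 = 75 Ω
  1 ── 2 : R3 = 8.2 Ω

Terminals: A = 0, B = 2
Reduce the network between node 0 (A) and node 2 (B) by series/parallel combination:
  Rp1 = R2 ‖ R3 (parallel, both between nodes 1 and 2) = 1/(1/75 + 1/8.2) = 7.392 Ω
  Rs1 = R1 + Rp1 (series, joined only at node 1) = 6200 + 7.392 = 6207 Ω
R_eq = 6.207 kΩ

Final answer: 6.207 kΩ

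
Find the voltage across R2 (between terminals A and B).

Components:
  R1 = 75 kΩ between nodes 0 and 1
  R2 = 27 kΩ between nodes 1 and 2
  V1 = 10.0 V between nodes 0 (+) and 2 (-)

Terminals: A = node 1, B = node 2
R1 and R2 are in series across V1 (node 0 → node 1 → node 2), and the output A–B is taken across R2, so this is a voltage divider.
Series current: I = V1/(R1 + R2) = 10/(75000 + 27000) = 10/102000 = 0.00009804 A
V_R2 = I × R2 = V1 × R2/(R1 + R2) = 10 × 27000/102000 = 2.647 V

Final answer: 2.647 V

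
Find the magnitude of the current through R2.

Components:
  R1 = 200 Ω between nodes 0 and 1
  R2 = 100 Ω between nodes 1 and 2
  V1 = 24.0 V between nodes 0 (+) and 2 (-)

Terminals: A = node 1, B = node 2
Nodal analysis, taking node 2 as the 0 V reference.
Source V1 fixes V_0 = 24 V.
KCL at each unknown node (sum of currents leaving = 0; resistances in Ω):
  Node 1: (V_1 - 24)/200 + (V_1 - 0)/100 = 0
Collecting terms: 0.015 × V_1 = 0.12  =>  V_1 = 8 V
I_R2 = (V_1 - V_2)/R2 = (8 - 0)/100 = 0.08 A
|I_R2| = 0.08 A

Final answer: |I_R2| = 0.08 A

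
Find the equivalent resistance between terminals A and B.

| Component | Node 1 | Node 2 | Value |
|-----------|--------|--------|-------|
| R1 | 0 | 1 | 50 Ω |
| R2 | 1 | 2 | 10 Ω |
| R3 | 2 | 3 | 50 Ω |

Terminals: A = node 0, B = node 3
Reduce the network between node 0 (A) and node 3 (B) by series/parallel combination:
  Rs1 = R1 + R2 (series, joined only at node 1) = 50 + 10 = 60 Ω
  Rs2 = R3 + Rs1 (series, joined only at node 2) = 50 + 60 = 110 Ω
R_eq = 110 Ω

Final answer: 110 Ω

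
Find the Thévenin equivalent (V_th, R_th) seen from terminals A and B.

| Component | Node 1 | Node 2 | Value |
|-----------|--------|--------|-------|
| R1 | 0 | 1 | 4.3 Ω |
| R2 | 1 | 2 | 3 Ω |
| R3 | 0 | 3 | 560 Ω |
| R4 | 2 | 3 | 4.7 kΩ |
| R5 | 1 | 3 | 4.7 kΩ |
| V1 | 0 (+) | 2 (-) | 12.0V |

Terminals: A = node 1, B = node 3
Step 1 — V_th is the open-circuit voltage V_A - V_B (nothing connected across the terminals).
Nodal analysis, taking node 2 as the 0 V reference.
Source V1 fixes V_0 = 12 V.
KCL at each unknown node (sum of currents leaving = 0; resistances in Ω):
  Node 1: (V_1 - 12)/4.3 + (V_1 - 0)/3 + (V_1 - V_3)/4700 = 0
  Node 3: (V_3 - 12)/560 + (V_3 - 0)/4700 + (V_3 - V_1)/4700 = 0
Collecting terms (coefficients in siemens):
  0.5661·V_1 - 0.0002128·V_3 = 2.791
  0.002211·V_3 - 0.0002128·V_1 = 0.02143
Determinant D = (0.5661)(0.002211) - (-0.0002128)(-0.0002128) = 0.001252
V_1 = [(2.791)(0.002211) - (-0.0002128)(0.02143)]/D = 4.933 V
V_3 = [(0.5661)(0.02143) - (2.791)(-0.0002128)]/D = 10.17 V
V_th = V_1 - V_3 = 4.933 - 10.17 = -5.232 V
Step 2 — R_th: zero the source — replace V1 by a short circuit (node 2 merges into node 0) — and find the resistance seen between A (node 1) and B (node 3).
Reduce the network between node 1 (A) and node 3 (B) by series/parallel combination:
  Rp1 = R1 ‖ R2 (parallel, both between nodes 0 and 1) = 1/(1/4.3 + 1/3) = 1.767 Ω
  Rp2 = R3 ‖ R4 (parallel, both between nodes 0 and 3) = 1/(1/560 + 1/4700) = 500.4 Ω
  Rs1 = Rp1 + Rp2 (series, joined only at node 0) = 1.767 + 500.4 = 502.1 Ω
  Rp3 = R5 ‖ Rs1 (parallel, both between nodes 1 and 3) = 1/(1/4700 + 1/502.1) = 453.7 Ω
R_th = 453.7 Ω

Final answer: V_th = -5.232 V, R_th = 453.7 Ω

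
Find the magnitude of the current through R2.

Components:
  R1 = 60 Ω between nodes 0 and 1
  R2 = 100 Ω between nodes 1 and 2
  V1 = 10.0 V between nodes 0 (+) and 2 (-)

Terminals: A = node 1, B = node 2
Nodal analysis, taking node 2 as the 0 V reference.
Source V1 fixes V_0 = 10 V.
KCL at each unknown node (sum of currents leaving = 0; resistances in Ω):
  Node 1: (V_1 - 10)/60 + (V_1 - 0)/100 = 0
Collecting terms: 0.02667 × V_1 = 0.1667  =>  V_1 = 6.25 V
I_R2 = (V_1 - V_2)/R2 = (6.25 - 0)/100 = 0.0625 A
|I_R2| = 0.0625 A

Final answer: |I_R2| = 0.0625 A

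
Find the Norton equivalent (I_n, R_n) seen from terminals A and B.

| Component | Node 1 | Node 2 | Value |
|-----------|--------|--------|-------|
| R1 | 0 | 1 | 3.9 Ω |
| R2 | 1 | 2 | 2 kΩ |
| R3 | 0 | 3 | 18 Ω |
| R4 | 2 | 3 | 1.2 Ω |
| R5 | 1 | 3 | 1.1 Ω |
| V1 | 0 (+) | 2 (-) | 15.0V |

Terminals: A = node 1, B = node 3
Find the Thévenin equivalent first; then I_n = V_th/R_th and R_n = R_th.
Step 1 — V_th is the open-circuit voltage V_A - V_B (nothing connected across the terminals).
Nodal analysis, taking node 2 as the 0 V reference.
Source V1 fixes V_0 = 15 V.
KCL at each unknown node (sum of currents leaving = 0; resistances in Ω):
  Node 1: (V_1 - 15)/3.9 + (V_1 - 0)/2000 + (V_1 - V_3)/1.1 = 0
  Node 3: (V_3 - 15)/18 + (V_3 - 0)/1.2 + (V_3 - V_1)/1.1 = 0
Collecting terms (coefficients in siemens):
  1.166·V_1 - 0.9091·V_3 = 3.846
  1.798·V_3 - 0.9091·V_1 = 0.8333
Determinant D = (1.166)(1.798) - (-0.9091)(-0.9091) = 1.27
V_1 = [(3.846)(1.798) - (-0.9091)(0.8333)]/D = 6.042 V
V_3 = [(1.166)(0.8333) - (3.846)(-0.9091)]/D = 3.518 V
V_th = V_1 - V_3 = 6.042 - 3.518 = 2.523 V
Step 2 — R_th: zero the source — replace V1 by a short circuit (node 2 merges into node 0) — and find the resistance seen between A (node 1) and B (node 3).
Reduce the network between node 1 (A) and node 3 (B) by series/parallel combination:
  Rp1 = R1 ‖ R2 (parallel, both between nodes 0 and 1) = 1/(1/3.9 + 1/2000) = 3.892 Ω
  Rp2 = R3 ‖ R4 (parallel, both between nodes 0 and 3) = 1/(1/18 + 1/1.2) = 1.125 Ω
  Rs1 = Rp1 + Rp2 (series, joined only at node 0) = 3.892 + 1.125 = 5.017 Ω
  Rp3 = R5 ‖ Rs1 (parallel, both between nodes 1 and 3) = 1/(1/1.1 + 1/5.017) = 0.9022 Ω
R_th = 0.9022 Ω
I_n = V_th/R_th = 2.523/0.9022 = 2.797 A, and R_n = R_th = 0.9022 Ω

Final answer: I_n = 2.797 A, R_n = 0.9022 Ω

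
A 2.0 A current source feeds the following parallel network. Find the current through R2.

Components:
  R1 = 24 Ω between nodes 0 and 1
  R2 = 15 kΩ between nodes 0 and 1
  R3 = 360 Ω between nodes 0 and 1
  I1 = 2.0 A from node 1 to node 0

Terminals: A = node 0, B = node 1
All resistors sit directly between nodes 0 and 1, so they are in parallel and share one voltage V; the full source current 2 A splits among them.
1/R_par = 1/24 + 1/15000 + 1/360 = 0.04451 S  =>  R_par = 22.47 Ω
V = I × R_par = 2 × 22.47 = 44.93 V
I_R2 = V/R2 = 44.93/15000 = 0.002996 A

Final answer: 0.002996 A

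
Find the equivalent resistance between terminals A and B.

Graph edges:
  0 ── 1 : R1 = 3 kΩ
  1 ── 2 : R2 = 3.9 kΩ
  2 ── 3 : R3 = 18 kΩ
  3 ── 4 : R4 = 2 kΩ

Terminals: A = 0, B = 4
Reduce the network between node 0 (A) and node 4 (B) by series/parallel combination:
  Rs1 = R1 + R2 (series, joined only at node 1) = 3000 + 3900 = 6900 Ω
  Rs2 = R3 + Rs1 (series, joined only at node 2) = 18000 + 6900 = 24900 Ω
  Rs3 = R4 + Rs2 (series, joined only at node 3) = 2000 + 24900 = 26900 Ω
R_eq = 26.9 kΩ

Final answer: 26.9 kΩ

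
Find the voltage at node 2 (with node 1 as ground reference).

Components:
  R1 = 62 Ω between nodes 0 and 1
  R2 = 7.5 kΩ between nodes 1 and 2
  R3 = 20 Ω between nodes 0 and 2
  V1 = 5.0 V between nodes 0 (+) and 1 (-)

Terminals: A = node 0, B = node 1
Nodal analysis, taking node 1 as the 0 V reference.
Source V1 fixes V_0 = 5 V.
KCL at each unknown node (sum of currents leaving = 0; resistances in Ω):
  Node 2: (V_2 - 0)/7500 + (V_2 - 5)/20 = 0
Collecting terms: 0.05013 × V_2 = 0.25  =>  V_2 = 4.987 V
The requested potential is V_2 = 4.987 V.

Final answer: V_2 = 4.987 V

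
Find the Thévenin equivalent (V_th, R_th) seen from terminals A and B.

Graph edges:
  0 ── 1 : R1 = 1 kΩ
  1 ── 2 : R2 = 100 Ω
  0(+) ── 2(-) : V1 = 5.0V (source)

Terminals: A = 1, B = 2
Step 1 — V_th is the open-circuit voltage V_A - V_B (nothing connected across the terminals).
Nodal analysis, taking node 2 as the 0 V reference.
Source V1 fixes V_0 = 5 V.
KCL at each unknown node (sum of currents leaving = 0; resistances in Ω):
  Node 1: (V_1 - 5)/1000 + (V_1 - 0)/100 = 0
Collecting terms: 0.011 × V_1 = 0.005  =>  V_1 = 0.4545 V
V_th = V_1 - V_2 = 0.4545 - 0 = 0.4545 V
Step 2 — R_th: zero the source — replace V1 by a short circuit (node 2 merges into node 0) — and find the resistance seen between A (node 1) and B (node 0).
Reduce the network between node 1 (A) and node 0 (B) by series/parallel combination:
  Rp1 = R1 ‖ R2 (parallel, both between nodes 0 and 1) = 1/(1/1000 + 1/100) = 90.91 Ω
R_th = 90.91 Ω

Final answer: V_th = 0.4545 V, R_th = 90.91 Ω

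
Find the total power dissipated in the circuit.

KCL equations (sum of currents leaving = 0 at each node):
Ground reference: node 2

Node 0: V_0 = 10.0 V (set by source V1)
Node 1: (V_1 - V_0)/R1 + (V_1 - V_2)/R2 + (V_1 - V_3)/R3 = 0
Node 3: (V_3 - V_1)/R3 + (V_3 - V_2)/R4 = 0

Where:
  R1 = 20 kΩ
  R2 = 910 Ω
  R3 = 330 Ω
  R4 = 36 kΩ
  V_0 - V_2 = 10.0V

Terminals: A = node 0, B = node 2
Nodal analysis, taking node 2 as the 0 V reference.
Source V1 fixes V_0 = 10 V.
KCL at each unknown node (sum of currents leaving = 0; resistances in Ω):
  Node 1: (V_1 - 10)/20000 + (V_1 - 0)/910 + (V_1 - V_3)/330 = 0
  Node 3: (V_3 - V_1)/330 + (V_3 - 0)/36000 = 0
Collecting terms (coefficients in siemens):
  0.004179·V_1 - 0.00303·V_3 = 0.0005
  0.003058·V_3 - 0.00303·V_1 = 0
Determinant D = (0.004179)(0.003058) - (-0.00303)(-0.00303) = 0.000003598
V_1 = [(0.0005)(0.003058) - (-0.00303)(0)]/D = 0.425 V
V_3 = [(0.004179)(0) - (0.0005)(-0.00303)]/D = 0.4212 V
Power in each resistor, P = (ΔV)²/R:
  P_R1 = (10 - 0.425)²/20000 = 0.004584 W
  P_R2 = (0.425 - 0)²/910 = 0.0001985 W
  P_R3 = (0.425 - 0.4212)²/330 = 0.00000004516 W
  P_R4 = (0 - 0.4212)²/36000 = 0.000004927 W
P_total = P_R1 + P_R2 + P_R3 + P_R4 = 0.004787 W

Final answer: 0.004787 W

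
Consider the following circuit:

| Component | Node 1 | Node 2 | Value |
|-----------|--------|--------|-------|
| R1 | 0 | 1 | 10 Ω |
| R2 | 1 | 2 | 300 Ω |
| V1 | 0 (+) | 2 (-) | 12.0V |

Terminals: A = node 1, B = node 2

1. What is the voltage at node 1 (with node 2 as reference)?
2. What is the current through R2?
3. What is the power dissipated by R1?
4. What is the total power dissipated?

Nodal analysis, taking node 2 as the 0 V reference.
Source V1 fixes V_0 = 12 V.
KCL at each unknown node (sum of currents leaving = 0; resistances in Ω):
  Node 1: (V_1 - 12)/10 + (V_1 - 0)/300 = 0
Collecting terms: 0.1033 × V_1 = 1.2  =>  V_1 = 11.61 V
Part 1:
  Read off the nodal solution: V_1 = 11.61 V
Part 2:
  I_R2 = (V_1 - V_2)/R2 = (11.61 - 0)/300 = 0.03871 A
  Magnitude: I_R2 = 0.03871 A
Part 3:
  I_R1 = (V_0 - V_1)/R1 = (12 - 11.61)/10 = 0.03871 A
  P_R1 = I_R1² × R1 = (0.03871)² × 10 = 0.01498 W
Part 4:
  Power in each resistor, P = (ΔV)²/R:
    P_R1 = (12 - 11.61)²/10 = 0.01498 W
    P_R2 = (11.61 - 0)²/300 = 0.4495 W
  P_total = P_R1 + P_R2 = 0.4645 W

Final answers:
1. V_1 = 11.61 V
2. I_R2 = 0.03871 A
3. P_R1 = 0.01498 W
4. P_total = 0.4645 W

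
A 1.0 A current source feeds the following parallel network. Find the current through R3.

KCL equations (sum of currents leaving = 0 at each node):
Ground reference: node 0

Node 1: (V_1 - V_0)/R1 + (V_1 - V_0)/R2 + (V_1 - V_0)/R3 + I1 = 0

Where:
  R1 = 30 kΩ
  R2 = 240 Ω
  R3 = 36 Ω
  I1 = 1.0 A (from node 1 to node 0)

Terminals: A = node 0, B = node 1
All resistors sit directly between nodes 0 and 1, so they are in parallel and share one voltage V; the full source current 1 A splits among them.
1/R_par = 1/30000 + 1/240 + 1/36 = 0.03198 S  =>  R_par = 31.27 Ω
V = I × R_par = 1 × 31.27 = 31.27 V
I_R3 = V/R3 = 31.27/36 = 0.8687 A

Final answer: 0.8687 A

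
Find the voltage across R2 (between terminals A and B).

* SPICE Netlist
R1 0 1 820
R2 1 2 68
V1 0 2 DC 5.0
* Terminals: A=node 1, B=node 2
R1 and R2 are in series across V1 (node 0 → node 1 → node 2), and the output A–B is taken across R2, so this is a voltage divider.
Series current: I = V1/(R1 + R2) = 5/(820 + 68) = 5/888 = 0.005631 A
V_R2 = I × R2 = V1 × R2/(R1 + R2) = 5 × 68/888 = 0.3829 V

Final answer: 0.3829 V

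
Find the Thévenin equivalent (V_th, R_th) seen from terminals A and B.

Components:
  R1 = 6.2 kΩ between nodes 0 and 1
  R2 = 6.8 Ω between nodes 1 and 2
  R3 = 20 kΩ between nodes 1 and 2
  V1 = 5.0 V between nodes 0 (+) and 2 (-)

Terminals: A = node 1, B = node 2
Step 1 — V_th is the open-circuit voltage V_A - V_B (nothing connected across the terminals).
Nodal analysis, taking node 2 as the 0 V reference.
Source V1 fixes V_0 = 5 V.
KCL at each unknown node (sum of currents leaving = 0; resistances in Ω):
  Node 1: (V_1 - 5)/6200 + (V_1 - 0)/6.8 + (V_1 - 0)/20000 = 0
Collecting terms: 0.1473 × V_1 = 0.0008065  =>  V_1 = 0.005476 V
V_th = V_1 - V_2 = 0.005476 - 0 = 0.005476 V
Step 2 — R_th: zero the source — replace V1 by a short circuit (node 2 merges into node 0) — and find the resistance seen between A (node 1) and B (node 0).
Reduce the network between node 1 (A) and node 0 (B) by series/parallel combination:
  Rp1 = R1 ‖ R2 ‖ R3 (parallel, all between nodes 0 and 1) = 1/(1/6200 + 1/6.8 + 1/20000) = 6.79 Ω
R_th = 6.79 Ω

Final answer: V_th = 0.005476 V, R_th = 6.79 Ω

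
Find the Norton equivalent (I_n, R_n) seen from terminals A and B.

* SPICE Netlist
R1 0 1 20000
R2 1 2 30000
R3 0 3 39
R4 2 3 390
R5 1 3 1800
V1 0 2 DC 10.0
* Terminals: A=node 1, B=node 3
Find the Thévenin equivalent first; then I_n = V_th/R_th and R_n = R_th.
Step 1 — V_th is the open-circuit voltage V_A - V_B (nothing connected across the terminals).
Nodal analysis, taking node 2 as the 0 V reference.
Source V1 fixes V_0 = 10 V.
KCL at each unknown node (sum of currents leaving = 0; resistances in Ω):
  Node 1: (V_1 - 10)/20000 + (V_1 - 0)/30000 + (V_1 - V_3)/1800 = 0
  Node 3: (V_3 - 10)/39 + (V_3 - 0)/390 + (V_3 - V_1)/1800 = 0
Collecting terms (coefficients in siemens):
  0.0006389·V_1 - 0.0005556·V_3 = 0.0005
  0.02876·V_3 - 0.0005556·V_1 = 0.2564
Determinant D = (0.0006389)(0.02876) - (-0.0005556)(-0.0005556) = 0.00001807
V_1 = [(0.0005)(0.02876) - (-0.0005556)(0.2564)]/D = 8.681 V
V_3 = [(0.0006389)(0.2564) - (0.0005)(-0.0005556)]/D = 9.083 V
V_th = V_1 - V_3 = 8.681 - 9.083 = -0.4021 V
Step 2 — R_th: zero the source — replace V1 by a short circuit (node 2 merges into node 0) — and find the resistance seen between A (node 1) and B (node 3).
Reduce the network between node 1 (A) and node 3 (B) by series/parallel combination:
  Rp1 = R1 ‖ R2 (parallel, both between nodes 0 and 1) = 1/(1/20000 + 1/30000) = 12000 Ω
  Rp2 = R3 ‖ R4 (parallel, both between nodes 0 and 3) = 1/(1/39 + 1/390) = 35.45 Ω
  Rs1 = Rp1 + Rp2 (series, joined only at node 0) = 12000 + 35.45 = 12040 Ω
  Rp3 = R5 ‖ Rs1 (parallel, both between nodes 1 and 3) = 1/(1/1800 + 1/12040) = 1566 Ω
R_th = 1.566 kΩ
I_n = V_th/R_th = -0.4021/1566 = -0.0002568 A, and R_n = R_th = 1.566 kΩ

Final answer: I_n = -0.0002568 A, R_n = 1.566 kΩ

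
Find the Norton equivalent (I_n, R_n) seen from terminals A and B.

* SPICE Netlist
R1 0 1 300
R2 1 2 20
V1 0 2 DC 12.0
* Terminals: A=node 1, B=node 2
Find the Thévenin equivalent first; then I_n = V_th/R_th and R_n = R_th.
Step 1 — V_th is the open-circuit voltage V_A - V_B (nothing connected across the terminals).
Nodal analysis, taking node 2 as the 0 V reference.
Source V1 fixes V_0 = 12 V.
KCL at each unknown node (sum of currents leaving = 0; resistances in Ω):
  Node 1: (V_1 - 12)/300 + (V_1 - 0)/20 = 0
Collecting terms: 0.05333 × V_1 = 0.04  =>  V_1 = 0.75 V
V_th = V_1 - V_2 = 0.75 - 0 = 0.75 V
Step 2 — R_th: zero the source — replace V1 by a short circuit (node 2 merges into node 0) — and find the resistance seen between A (node 1) and B (node 0).
Reduce the network between node 1 (A) and node 0 (B) by series/parallel combination:
  Rp1 = R1 ‖ R2 (parallel, both between nodes 0 and 1) = 1/(1/300 + 1/20) = 18.75 Ω
R_th = 18.75 Ω
I_n = V_th/R_th = 0.75/18.75 = 0.04 A, and R_n = R_th = 18.75 Ω

Final answer: I_n = 0.04 A, R_n = 18.75 Ω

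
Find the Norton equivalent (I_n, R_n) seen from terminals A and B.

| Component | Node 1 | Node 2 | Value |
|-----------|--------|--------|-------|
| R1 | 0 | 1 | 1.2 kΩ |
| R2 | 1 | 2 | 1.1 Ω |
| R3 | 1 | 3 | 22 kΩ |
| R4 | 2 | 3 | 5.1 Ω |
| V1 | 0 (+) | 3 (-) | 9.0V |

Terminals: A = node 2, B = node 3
Find the Thévenin equivalent first; then I_n = V_th/R_th and R_n = R_th.
Step 1 — V_th is the open-circuit voltage V_A - V_B (nothing connected across the terminals).
Nodal analysis, taking node 3 as the 0 V reference.
Source V1 fixes V_0 = 9 V.
KCL at each unknown node (sum of currents leaving = 0; resistances in Ω):
  Node 1: (V_1 - 9)/1200 + (V_1 - V_2)/1.1 + (V_1 - 0)/22000 = 0
  Node 2: (V_2 - V_1)/1.1 + (V_2 - 0)/5.1 = 0
Collecting terms (coefficients in siemens):
  0.91·V_1 - 0.9091·V_2 = 0.0075
  1.105·V_2 - 0.9091·V_1 = 0
Determinant D = (0.91)(1.105) - (-0.9091)(-0.9091) = 0.1792
V_1 = [(0.0075)(1.105) - (-0.9091)(0)]/D = 0.04625 V
V_2 = [(0.91)(0) - (0.0075)(-0.9091)]/D = 0.03804 V
V_th = V_2 - V_3 = 0.03804 - 0 = 0.03804 V
Step 2 — R_th: zero the source — replace V1 by a short circuit (node 3 merges into node 0) — and find the resistance seen between A (node 2) and B (node 0).
Reduce the network between node 2 (A) and node 0 (B) by series/parallel combination:
  Rp1 = R1 ‖ R3 (parallel, both between nodes 0 and 1) = 1/(1/1200 + 1/22000) = 1138 Ω
  Rs1 = R2 + Rp1 (series, joined only at node 1) = 1.1 + 1138 = 1139 Ω
  Rp2 = R4 ‖ Rs1 (parallel, both between nodes 0 and 2) = 1/(1/5.1 + 1/1139) = 5.077 Ω
R_th = 5.077 Ω
I_n = V_th/R_th = 0.03804/5.077 = 0.007493 A, and R_n = R_th = 5.077 Ω

Final answer: I_n = 0.007493 A, R_n = 5.077 Ω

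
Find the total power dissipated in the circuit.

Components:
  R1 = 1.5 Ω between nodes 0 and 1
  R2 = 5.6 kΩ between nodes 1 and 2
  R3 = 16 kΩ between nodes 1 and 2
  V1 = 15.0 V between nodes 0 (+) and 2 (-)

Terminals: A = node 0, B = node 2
Nodal analysis, taking node 2 as the 0 V reference.
Source V1 fixes V_0 = 15 V.
KCL at each unknown node (sum of currents leaving = 0; resistances in Ω):
  Node 1: (V_1 - 15)/1.5 + (V_1 - 0)/5600 + (V_1 - 0)/16000 = 0
Collecting terms: 0.6669 × V_1 = 10  =>  V_1 = 14.99 V
Power in each resistor, P = (ΔV)²/R:
  P_R1 = (15 - 14.99)²/1.5 = 0.0000196 W
  P_R2 = (14.99 - 0)²/5600 = 0.04015 W
  P_R3 = (14.99 - 0)²/16000 = 0.01405 W
P_total = P_R1 + P_R2 + P_R3 = 0.05422 W

Final answer: 0.05422 W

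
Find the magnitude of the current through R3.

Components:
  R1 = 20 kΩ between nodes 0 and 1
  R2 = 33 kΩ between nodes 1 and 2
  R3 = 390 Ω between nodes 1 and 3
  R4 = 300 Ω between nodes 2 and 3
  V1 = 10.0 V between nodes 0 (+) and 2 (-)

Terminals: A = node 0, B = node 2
Nodal analysis, taking node 2 as the 0 V reference.
Source V1 fixes V_0 = 10 V.
KCL at each unknown node (sum of currents leaving = 0; resistances in Ω):
  Node 1: (V_1 - 10)/20000 + (V_1 - 0)/33000 + (V_1 - V_3)/390 = 0
  Node 3: (V_3 - V_1)/390 + (V_3 - 0)/300 = 0
Collecting terms (coefficients in siemens):
  0.002644·V_1 - 0.002564·V_3 = 0.0005
  0.005897·V_3 - 0.002564·V_1 = 0
Determinant D = (0.002644)(0.005897) - (-0.002564)(-0.002564) = 0.000009021
V_1 = [(0.0005)(0.005897) - (-0.002564)(0)]/D = 0.3269 V
V_3 = [(0.002644)(0) - (0.0005)(-0.002564)]/D = 0.1421 V
I_R3 = (V_1 - V_3)/R3 = (0.3269 - 0.1421)/390 = 0.0004737 A
|I_R3| = 0.0004737 A

Final answer: |I_R3| = 0.0004737 A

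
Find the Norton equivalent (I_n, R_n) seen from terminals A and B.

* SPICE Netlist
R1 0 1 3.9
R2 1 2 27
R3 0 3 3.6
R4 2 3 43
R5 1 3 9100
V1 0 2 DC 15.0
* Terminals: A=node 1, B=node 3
Find the Thévenin equivalent first; then I_n = V_th/R_th and R_n = R_th.
Step 1 — V_th is the open-circuit voltage V_A - V_B (nothing connected across the terminals).
Nodal analysis, taking node 2 as the 0 V reference.
Source V1 fixes V_0 = 15 V.
KCL at each unknown node (sum of currents leaving = 0; resistances in Ω):
  Node 1: (V_1 - 15)/3.9 + (V_1 - 0)/27 + (V_1 - V_3)/9100 = 0
  Node 3: (V_3 - 15)/3.6 + (V_3 - 0)/43 + (V_3 - V_1)/9100 = 0
Collecting terms (coefficients in siemens):
  0.2936·V_1 - 0.0001099·V_3 = 3.846
  0.3011·V_3 - 0.0001099·V_1 = 4.167
Determinant D = (0.2936)(0.3011) - (-0.0001099)(-0.0001099) = 0.0884
V_1 = [(3.846)(0.3011) - (-0.0001099)(4.167)]/D = 13.11 V
V_3 = [(0.2936)(4.167) - (3.846)(-0.0001099)]/D = 13.84 V
V_th = V_1 - V_3 = 13.11 - 13.84 = -0.7339 V
Step 2 — R_th: zero the source — replace V1 by a short circuit (node 2 merges into node 0) — and find the resistance seen between A (node 1) and B (node 3).
Reduce the network between node 1 (A) and node 3 (B) by series/parallel combination:
  Rp1 = R1 ‖ R2 (parallel, both between nodes 0 and 1) = 1/(1/3.9 + 1/27) = 3.408 Ω
  Rp2 = R3 ‖ R4 (parallel, both between nodes 0 and 3) = 1/(1/3.6 + 1/43) = 3.322 Ω
  Rs1 = Rp1 + Rp2 (series, joined only at node 0) = 3.408 + 3.322 = 6.73 Ω
  Rp3 = R5 ‖ Rs1 (parallel, both between nodes 1 and 3) = 1/(1/9100 + 1/6.73) = 6.725 Ω
R_th = 6.725 Ω
I_n = V_th/R_th = -0.7339/6.725 = -0.1091 A, and R_n = R_th = 6.725 Ω

Final answer: I_n = -0.1091 A, R_n = 6.725 Ω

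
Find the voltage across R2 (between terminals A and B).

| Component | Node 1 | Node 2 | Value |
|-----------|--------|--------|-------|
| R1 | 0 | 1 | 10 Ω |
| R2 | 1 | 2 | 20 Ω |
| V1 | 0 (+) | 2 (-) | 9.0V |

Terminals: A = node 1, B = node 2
R1 and R2 are in series across V1 (node 0 → node 1 → node 2), and the output A–B is taken across R2, so this is a voltage divider.
Series current: I = V1/(R1 + R2) = 9/(10 + 20) = 9/30 = 0.3 A
V_R2 = I × R2 = V1 × R2/(R1 + R2) = 9 × 20/30 = 6 V

Final answer: 6 V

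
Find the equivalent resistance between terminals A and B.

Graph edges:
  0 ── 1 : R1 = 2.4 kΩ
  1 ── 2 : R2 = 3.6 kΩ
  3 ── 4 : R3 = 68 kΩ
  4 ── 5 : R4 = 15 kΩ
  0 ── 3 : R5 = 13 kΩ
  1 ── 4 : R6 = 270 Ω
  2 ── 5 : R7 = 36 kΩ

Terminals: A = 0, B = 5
The network is not a plain series/parallel combination. Inject a 1 A test current into terminal A (node 0) and return it from terminal B (node 5); then R_eq = V_A / (1 A).
Nodal analysis, taking node 5 as the 0 V reference.
Current source I_test pushes 1 A into node 0 and draws it out of node 5.
KCL at each unknown node (sum of currents leaving = 0; resistances in Ω):
  Node 0: (V_0 - V_1)/2400 + (V_0 - V_3)/13000 - 1 = 0
  Node 1: (V_1 - V_0)/2400 + (V_1 - V_2)/3600 + (V_1 - V_4)/270 = 0
  Node 2: (V_2 - V_1)/3600 + (V_2 - 0)/36000 = 0
  Node 3: (V_3 - V_0)/13000 + (V_3 - V_4)/68000 = 0
  Node 4: (V_4 - V_1)/270 + (V_4 - V_3)/68000 + (V_4 - 0)/15000 = 0
Collecting terms (coefficients in siemens):
  0.0004936·V_0 - 0.0004167·V_1 - 0.00007692·V_3 = 1
  0.004398·V_1 - 0.0004167·V_0 - 0.0002778·V_2 - 0.003704·V_4 = 0
  0.0003056·V_2 - 0.0002778·V_1 = 0
  0.00009163·V_3 - 0.00007692·V_0 - 0.00001471·V_4 = 0
  0.003785·V_4 - 0.003704·V_1 - 0.00001471·V_3 = 0
Solving these 5 simultaneous equations (Gaussian elimination) gives:
  V_0 = 13340 V, V_1 = 11010 V, V_2 = 10010 V, V_3 = 12940 V
  V_4 = 10830 V
R_eq = V_0 / 1 A = 13340 Ω = 13.34 kΩ

Final answer: 13.34 kΩ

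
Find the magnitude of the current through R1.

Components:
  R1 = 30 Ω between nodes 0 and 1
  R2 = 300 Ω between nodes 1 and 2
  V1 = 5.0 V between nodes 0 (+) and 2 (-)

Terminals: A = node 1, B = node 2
Nodal analysis, taking node 2 as the 0 V reference.
Source V1 fixes V_0 = 5 V.
KCL at each unknown node (sum of currents leaving = 0; resistances in Ω):
  Node 1: (V_1 - 5)/30 + (V_1 - 0)/300 = 0
Collecting terms: 0.03667 × V_1 = 0.1667  =>  V_1 = 4.545 V
I_R1 = (V_0 - V_1)/R1 = (5 - 4.545)/30 = 0.01515 A
|I_R1| = 0.01515 A

Final answer: |I_R1| = 0.01515 A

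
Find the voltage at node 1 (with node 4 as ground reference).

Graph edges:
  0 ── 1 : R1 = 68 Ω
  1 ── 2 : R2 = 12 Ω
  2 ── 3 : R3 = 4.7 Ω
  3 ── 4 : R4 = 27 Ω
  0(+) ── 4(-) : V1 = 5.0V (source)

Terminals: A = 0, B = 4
Nodal analysis, taking node 4 as the 0 V reference.
Source V1 fixes V_0 = 5 V.
KCL at each unknown node (sum of currents leaving = 0; resistances in Ω):
  Node 1: (V_1 - 5)/68 + (V_1 - V_2)/12 = 0
  Node 2: (V_2 - V_1)/12 + (V_2 - V_3)/4.7 = 0
  Node 3: (V_3 - V_2)/4.7 + (V_3 - 0)/27 = 0
Collecting terms (coefficients in siemens):
  0.09804·V_1 - 0.08333·V_2 = 0.07353
  0.2961·V_2 - 0.08333·V_1 - 0.2128·V_3 = 0
  0.2498·V_3 - 0.2128·V_2 = 0
Solving these 3 simultaneous equations (Gaussian elimination) gives:
  V_1 = 1.956 V, V_2 = 1.419 V, V_3 = 1.209 V
The requested potential is V_1 = 1.956 V.

Final answer: V_1 = 1.956 V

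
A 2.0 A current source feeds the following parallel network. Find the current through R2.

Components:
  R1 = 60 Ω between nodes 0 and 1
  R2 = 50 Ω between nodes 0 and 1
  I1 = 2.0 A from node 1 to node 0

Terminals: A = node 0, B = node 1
All resistors sit directly between nodes 0 and 1, so they are in parallel and share one voltage V; the full source current 2 A splits among them.
1/R_par = 1/60 + 1/50 = 0.03667 S  =>  R_par = 27.27 Ω
V = I × R_par = 2 × 27.27 = 54.55 V
I_R2 = V/R2 = 54.55/50 = 1.091 A

Final answer: 1.091 A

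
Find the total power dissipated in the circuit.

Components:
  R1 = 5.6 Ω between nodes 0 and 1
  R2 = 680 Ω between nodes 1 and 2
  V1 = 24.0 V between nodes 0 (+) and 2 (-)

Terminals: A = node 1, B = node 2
Nodal analysis, taking node 2 as the 0 V reference.
Source V1 fixes V_0 = 24 V.
KCL at each unknown node (sum of currents leaving = 0; resistances in Ω):
  Node 1: (V_1 - 24)/5.6 + (V_1 - 0)/680 = 0
Collecting terms: 0.18 × V_1 = 4.286  =>  V_1 = 23.8 V
Power in each resistor, P = (ΔV)²/R:
  P_R1 = (24 - 23.8)²/5.6 = 0.006862 W
  P_R2 = (23.8 - 0)²/680 = 0.8333 W
P_total = P_R1 + P_R2 = 0.8401 W

Final answer: 0.8401 W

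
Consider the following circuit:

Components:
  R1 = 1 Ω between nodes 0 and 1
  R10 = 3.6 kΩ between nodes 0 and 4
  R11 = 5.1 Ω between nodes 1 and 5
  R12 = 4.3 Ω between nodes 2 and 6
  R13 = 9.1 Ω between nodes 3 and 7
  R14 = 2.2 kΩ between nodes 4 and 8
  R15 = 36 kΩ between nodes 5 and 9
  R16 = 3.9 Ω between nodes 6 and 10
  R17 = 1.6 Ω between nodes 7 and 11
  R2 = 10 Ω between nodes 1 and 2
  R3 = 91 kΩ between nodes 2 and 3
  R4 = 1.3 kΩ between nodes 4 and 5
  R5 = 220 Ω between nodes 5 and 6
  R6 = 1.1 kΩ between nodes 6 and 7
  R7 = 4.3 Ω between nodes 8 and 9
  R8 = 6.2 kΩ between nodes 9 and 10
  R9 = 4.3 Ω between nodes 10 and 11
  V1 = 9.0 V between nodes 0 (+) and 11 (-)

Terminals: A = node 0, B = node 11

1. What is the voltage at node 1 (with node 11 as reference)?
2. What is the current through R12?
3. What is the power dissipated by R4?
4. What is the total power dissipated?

Nodal analysis, taking node 11 as the 0 V reference.
Source V1 fixes V_0 = 9 V.
KCL at each unknown node (sum of currents leaving = 0; resistances in Ω):
  Node 1: (V_1 - 9)/1 + (V_1 - V_2)/10 + (V_1 - V_5)/5.1 = 0
  Node 2: (V_2 - V_1)/10 + (V_2 - V_3)/91000 + (V_2 - V_6)/4.3 = 0
  Node 3: (V_3 - V_2)/91000 + (V_3 - V_7)/9.1 = 0
  Node 4: (V_4 - V_5)/1300 + (V_4 - 9)/3600 + (V_4 - V_8)/2200 = 0
  Node 5: (V_5 - V_4)/1300 + (V_5 - V_6)/220 + (V_5 - V_1)/5.1 + (V_5 - V_9)/36000 = 0
  Node 6: (V_6 - V_5)/220 + (V_6 - V_7)/1100 + (V_6 - V_2)/4.3 + (V_6 - V_10)/3.9 = 0
  Node 7: (V_7 - V_6)/1100 + (V_7 - V_3)/9.1 + (V_7 - 0)/1.6 = 0
  Node 8: (V_8 - V_9)/4.3 + (V_8 - V_4)/2200 = 0
  Node 9: (V_9 - V_8)/4.3 + (V_9 - V_10)/6200 + (V_9 - V_5)/36000 = 0
  Node 10: (V_10 - V_9)/6200 + (V_10 - 0)/4.3 + (V_10 - V_6)/3.9 = 0
Collecting terms (coefficients in siemens):
  1.296·V_1 - 0.1·V_2 - 0.1961·V_5 = 9
  0.3326·V_2 - 0.1·V_1 - 0.00001099·V_3 - 0.2326·V_6 = 0
  0.1099·V_3 - 0.00001099·V_2 - 0.1099·V_7 = 0
  0.001502·V_4 - 0.0007692·V_5 - 0.0004545·V_8 = 0.0025
  0.2014·V_5 - 0.1961·V_1 - 0.0007692·V_4 - 0.004545·V_6 - 0.00002778·V_9 = 0
  0.4944·V_6 - 0.2326·V_2 - 0.004545·V_5 - 0.0009091·V_7 - 0.2564·V_10 = 0
  0.7358·V_7 - 0.1099·V_3 - 0.0009091·V_6 = 0
  0.233·V_8 - 0.0004545·V_4 - 0.2326·V_9 = 0
  0.2327·V_9 - 0.00002778·V_5 - 0.2326·V_8 - 0.0001613·V_10 = 0
  0.4891·V_10 - 0.2564·V_6 - 0.0001613·V_9 = 0
Solving these 10 simultaneous equations (Gaussian elimination) gives:
  V_1 = 8.601 V, V_2 = 4.856 V, V_3 = 0.005284 V, V_4 = 7.947 V
  V_5 = 8.478 V, V_6 = 3.245 V, V_7 = 0.004798 V, V_8 = 6.406 V
  V_9 = 6.403 V, V_10 = 1.703 V
Part 1:
  Read off the nodal solution: V_1 = 8.601 V
Part 2:
  I_R12 = (V_2 - V_6)/R12 = (4.856 - 3.245)/4.3 = 0.3745 A
  Magnitude: I_R12 = 0.3745 A
Part 3:
  I_R4 = (V_4 - V_5)/R4 = (7.947 - 8.478)/1300 = -0.000408 A
  P_R4 = I_R4² × R4 = (-0.000408)² × 1300 = 0.0002164 W
Part 4:
  Power in each resistor, P = (ΔV)²/R:
    P_R1 = (9 - 8.601)²/1 = 0.1591 W
    P_R2 = (8.601 - 4.856)²/10 = 1.403 W
    P_R3 = (4.856 - 0.005284)²/91000 = 0.0002585 W
    P_R4 = (7.947 - 8.478)²/1300 = 0.0002164 W
    P_R5 = (8.478 - 3.245)²/220 = 0.1244 W
    P_R6 = (3.245 - 0.004798)²/1100 = 0.009545 W
    P_R7 = (6.406 - 6.403)²/4.3 = 0.00000211 W
    P_R8 = (6.403 - 1.703)²/6200 = 0.003563 W
    P_R9 = (1.703 - 0)²/4.3 = 0.6747 W
    P_R10 = (9 - 7.947)²/3600 = 0.0003079 W
    P_R11 = (8.601 - 8.478)²/5.1 = 0.002999 W
    P_R12 = (4.856 - 3.245)²/4.3 = 0.6031 W
    P_R13 = (0.005284 - 0.004798)²/9.1 = 0.00000002585 W
    P_R14 = (7.947 - 6.406)²/2200 = 0.001079 W
    P_R15 = (8.478 - 6.403)²/36000 = 0.0001195 W
    P_R16 = (3.245 - 1.703)²/3.9 = 0.6096 W
    P_R17 = (0.004798 - 0)²/1.6 = 0.00001439 W
  P_total = P_R1 + P_R2 + P_R3 + P_R4 + P_R5 + P_R6 + P_R7 + P_R8 + P_R9 + P_R10 + P_R11 + P_R12 + P_R13 + P_R14 + P_R15 + P_R16 + P_R17 = 3.592 W

Final answers:
1. V_1 = 8.601 V
2. I_R12 = 0.3745 A
3. P_R4 = 0.0002164 W
4. P_total = 3.592 W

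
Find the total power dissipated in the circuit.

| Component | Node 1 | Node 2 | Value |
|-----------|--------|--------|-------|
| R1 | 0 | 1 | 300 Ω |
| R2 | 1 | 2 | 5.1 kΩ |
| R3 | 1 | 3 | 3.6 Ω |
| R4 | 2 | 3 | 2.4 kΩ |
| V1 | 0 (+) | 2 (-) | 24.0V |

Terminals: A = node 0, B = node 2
Nodal analysis, taking node 2 as the 0 V reference.
Source V1 fixes V_0 = 24 V.
KCL at each unknown node (sum of currents leaving = 0; resistances in Ω):
  Node 1: (V_1 - 24)/300 + (V_1 - 0)/5100 + (V_1 - V_3)/3.6 = 0
  Node 3: (V_3 - V_1)/3.6 + (V_3 - 0)/2400 = 0
Collecting terms (coefficients in siemens):
  0.2813·V_1 - 0.2778·V_3 = 0.08
  0.2782·V_3 - 0.2778·V_1 = 0
Determinant D = (0.2813)(0.2782) - (-0.2778)(-0.2778) = 0.001098
V_1 = [(0.08)(0.2782) - (-0.2778)(0)]/D = 20.28 V
V_3 = [(0.2813)(0) - (0.08)(-0.2778)]/D = 20.25 V
Power in each resistor, P = (ΔV)²/R:
  P_R1 = (24 - 20.28)²/300 = 0.04621 W
  P_R2 = (20.28 - 0)²/5100 = 0.08061 W
  P_R3 = (20.28 - 20.25)²/3.6 = 0.0002562 W
  P_R4 = (0 - 20.25)²/2400 = 0.1708 W
P_total = P_R1 + P_R2 + P_R3 + P_R4 = 0.2979 W

Final answer: 0.2979 W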